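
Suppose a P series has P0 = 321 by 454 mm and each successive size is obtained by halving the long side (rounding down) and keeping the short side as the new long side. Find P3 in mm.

P1: ⌊454/2⌋ × 321 = 227 × 321 mm
P2: ⌊321/2⌋ × 227 = 160 × 227 mm
P3: ⌊227/2⌋ × 160 = 113 × 160 mm

113 × 160 mm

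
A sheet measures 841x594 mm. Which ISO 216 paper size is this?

A1 (594 × 841 mm)

Aspect ratio 841/594 ≈ 1.416 — close to the ISO √2 ≈ 1.414.
In the A-series (A0 area = 1 m²): A1 = 594 × 841 mm.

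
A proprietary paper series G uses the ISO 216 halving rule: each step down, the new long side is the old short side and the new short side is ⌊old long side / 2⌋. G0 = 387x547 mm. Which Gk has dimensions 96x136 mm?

G0: 387 × 547 mm
G1: 273 × 387 mm
G2: 193 × 273 mm
G3: 136 × 193 mm
G4: 96 × 136 mm
G5: 68 × 96 mm
→ matches G4.

G4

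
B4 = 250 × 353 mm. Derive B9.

B5: ⌊353/2⌋ × 250 = 176 × 250 mm
B6: ⌊250/2⌋ × 176 = 125 × 176 mm
B7: ⌊176/2⌋ × 125 = 88 × 125 mm
B8: ⌊125/2⌋ × 88 = 62 × 88 mm
B9: ⌊88/2⌋ × 62 = 44 × 62 mm

44 × 62 mm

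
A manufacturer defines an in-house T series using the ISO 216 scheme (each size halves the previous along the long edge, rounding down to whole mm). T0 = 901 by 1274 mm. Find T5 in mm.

159 × 225 mm

T1 = 637 × 901 mm (from T0 by 1 halving).
T2: ⌊901/2⌋ × 637 = 450 × 637 mm
T3: ⌊637/2⌋ × 450 = 318 × 450 mm
T4: ⌊450/2⌋ × 318 = 225 × 318 mm
T5: ⌊318/2⌋ × 225 = 159 × 225 mm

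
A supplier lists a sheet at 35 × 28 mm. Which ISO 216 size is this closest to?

A10 (26 × 37 mm)

Aspect ratio 35/28 ≈ 1.250 (ISO target is √2 ≈ 1.414).
In the A-series (A0 area = 1 m²): A10 = 26 × 37 mm.
Off by 4 mm total — nearest standard size.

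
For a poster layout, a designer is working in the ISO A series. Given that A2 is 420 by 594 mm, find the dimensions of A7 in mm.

74 × 105 mm

A3: ⌊594/2⌋ × 420 = 297 × 420 mm
A4: ⌊420/2⌋ × 297 = 210 × 297 mm
A5: ⌊297/2⌋ × 210 = 148 × 210 mm
A6: ⌊210/2⌋ × 148 = 105 × 148 mm
A7: ⌊148/2⌋ × 105 = 74 × 105 mm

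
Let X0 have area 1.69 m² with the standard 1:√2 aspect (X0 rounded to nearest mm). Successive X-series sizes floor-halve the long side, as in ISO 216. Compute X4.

273 × 386 mm

Let X0's short side be w mm. w · w√2 = 1.69 m² = 1,690,000 mm², so w ≈ 1093.2 mm and w√2 ≈ 1546.0 mm → X0 = 1093 × 1546 mm.
X1: ⌊1546/2⌋ × 1093 = 773 × 1093 mm
X2: ⌊1093/2⌋ × 773 = 546 × 773 mm
X3: ⌊773/2⌋ × 546 = 386 × 546 mm
X4: ⌊546/2⌋ × 386 = 273 × 386 mm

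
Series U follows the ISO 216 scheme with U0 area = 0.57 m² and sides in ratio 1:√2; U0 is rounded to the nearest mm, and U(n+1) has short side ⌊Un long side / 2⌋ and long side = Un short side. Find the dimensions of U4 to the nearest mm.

Let U0's short side be w mm. w · w√2 = 0.57 m² = 570,000 mm², so w ≈ 634.9 mm and w√2 ≈ 897.8 mm → U0 = 635 × 898 mm.
U1: ⌊898/2⌋ × 635 = 449 × 635 mm
U2: ⌊635/2⌋ × 449 = 317 × 449 mm
U3: ⌊449/2⌋ × 317 = 224 × 317 mm
U4: ⌊317/2⌋ × 224 = 158 × 224 mm

158 × 224 mm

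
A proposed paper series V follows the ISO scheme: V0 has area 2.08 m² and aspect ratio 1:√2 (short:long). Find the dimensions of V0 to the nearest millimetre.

Let the short side be w mm. Then w · w√2 = 2.08 m² = 2,080,000 mm².
w² = 2,080,000/√2, so w ≈ 1212.8 mm; long side = w√2 ≈ 1715.1 mm.

1213 × 1715 mm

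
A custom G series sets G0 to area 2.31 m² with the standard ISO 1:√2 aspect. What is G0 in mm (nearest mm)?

1278 × 1807 mm

Let the short side be w mm. Then w · w√2 = 2.31 m² = 2,310,000 mm².
w² = 2,310,000/√2, so w ≈ 1278.1 mm; long side = w√2 ≈ 1807.4 mm.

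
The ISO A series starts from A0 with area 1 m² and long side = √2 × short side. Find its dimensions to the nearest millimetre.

841 × 1189 mm

Let the short side be w mm. Then the long side is w√2 and w · w√2 = 10⁶ mm².
w² = 10⁶/√2, so w = 1000 / 2^(1/4) ≈ 840.9 mm; long side = 1000 · 2^(1/4) ≈ 1189.2 mm.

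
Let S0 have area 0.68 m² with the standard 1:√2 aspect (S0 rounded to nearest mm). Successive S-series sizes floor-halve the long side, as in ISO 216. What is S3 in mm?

Let S0's short side be w mm. w · w√2 = 0.68 m² = 680,000 mm², so w ≈ 693.4 mm and w√2 ≈ 980.6 mm → S0 = 693 × 981 mm.
S1: ⌊981/2⌋ × 693 = 490 × 693 mm
S2: ⌊693/2⌋ × 490 = 346 × 490 mm
S3: ⌊490/2⌋ × 346 = 245 × 346 mm

245 × 346 mm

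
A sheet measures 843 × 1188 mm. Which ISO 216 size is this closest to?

A0 (841 × 1189 mm)

Aspect ratio 1188/843 ≈ 1.409 — close to the ISO √2 ≈ 1.414.
In the A-series (A0 area = 1 m²): A0 = 841 × 1189 mm.
Off by 3 mm total — nearest standard size.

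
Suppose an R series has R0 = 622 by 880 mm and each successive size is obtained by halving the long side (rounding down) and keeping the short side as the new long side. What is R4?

R1 = 440 × 622 mm (from R0 by 1 halving).
R2: ⌊622/2⌋ × 440 = 311 × 440 mm
R3: ⌊440/2⌋ × 311 = 220 × 311 mm
R4: ⌊311/2⌋ × 220 = 155 × 220 mm

155 × 220 mm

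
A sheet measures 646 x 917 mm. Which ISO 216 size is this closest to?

Aspect ratio 917/646 ≈ 1.420 — close to the ISO √2 ≈ 1.414.
In the C-series (envelope sizes, between A and B): C1 = 648 × 917 mm.
Off by 2 mm total — nearest standard size.

C1 (648 × 917 mm)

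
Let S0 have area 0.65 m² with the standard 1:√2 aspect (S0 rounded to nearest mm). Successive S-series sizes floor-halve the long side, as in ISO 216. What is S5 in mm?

Let S0's short side be w mm. w · w√2 = 0.65 m² = 650,000 mm², so w ≈ 678.0 mm and w√2 ≈ 958.8 mm → S0 = 678 × 959 mm.
S1: ⌊959/2⌋ × 678 = 479 × 678 mm
S2: ⌊678/2⌋ × 479 = 339 × 479 mm
S3: ⌊479/2⌋ × 339 = 239 × 339 mm
S4: ⌊339/2⌋ × 239 = 169 × 239 mm
S5: ⌊239/2⌋ × 169 = 119 × 169 mm

119 × 169 mm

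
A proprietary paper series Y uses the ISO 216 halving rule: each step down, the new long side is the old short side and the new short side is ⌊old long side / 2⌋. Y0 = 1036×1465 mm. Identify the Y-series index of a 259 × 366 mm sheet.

Y0: 1036 × 1465 mm
Y1: 732 × 1036 mm
Y2: 518 × 732 mm
Y3: 366 × 518 mm
Y4: 259 × 366 mm
Y5: 183 × 259 mm
→ matches Y4.

Y4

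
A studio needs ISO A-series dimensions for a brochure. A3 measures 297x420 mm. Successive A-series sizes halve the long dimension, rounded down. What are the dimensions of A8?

52 × 74 mm

A4: ⌊420/2⌋ × 297 = 210 × 297 mm
A5: ⌊297/2⌋ × 210 = 148 × 210 mm
A6: ⌊210/2⌋ × 148 = 105 × 148 mm
A7: ⌊148/2⌋ × 105 = 74 × 105 mm
A8: ⌊105/2⌋ × 74 = 52 × 74 mm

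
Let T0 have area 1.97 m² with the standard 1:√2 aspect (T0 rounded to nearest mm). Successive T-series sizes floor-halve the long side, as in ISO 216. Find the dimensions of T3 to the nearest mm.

417 × 590 mm

Let T0's short side be w mm. w · w√2 = 1.97 m² = 1,970,000 mm², so w ≈ 1180.3 mm and w√2 ≈ 1669.1 mm → T0 = 1180 × 1669 mm.
T1: ⌊1669/2⌋ × 1180 = 834 × 1180 mm
T2: ⌊1180/2⌋ × 834 = 590 × 834 mm
T3: ⌊834/2⌋ × 590 = 417 × 590 mm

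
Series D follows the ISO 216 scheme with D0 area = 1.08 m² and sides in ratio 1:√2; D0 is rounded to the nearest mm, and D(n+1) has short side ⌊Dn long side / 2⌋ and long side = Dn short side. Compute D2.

437 × 618 mm

Let D0's short side be w mm. w · w√2 = 1.08 m² = 1,080,000 mm², so w ≈ 873.9 mm and w√2 ≈ 1235.9 mm → D0 = 874 × 1236 mm.
D1: ⌊1236/2⌋ × 874 = 618 × 874 mm
D2: ⌊874/2⌋ × 618 = 437 × 618 mm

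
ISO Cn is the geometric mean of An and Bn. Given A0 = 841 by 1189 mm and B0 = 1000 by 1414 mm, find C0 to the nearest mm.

917 × 1297 mm

Short side: √(841 · 1000) = √841000 ≈ 917.1 → 917 mm
Long side: √(1189 · 1414) = √1681246 ≈ 1296.6 → 1297 mm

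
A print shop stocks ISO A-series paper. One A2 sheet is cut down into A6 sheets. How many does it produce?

16

Each ISO step halves the sheet: 1 × A2 → 2 × A3 → 4 × A4 → 8 × A5 → …
From A2 to A6 is 4 halving steps: 2^4 = 16.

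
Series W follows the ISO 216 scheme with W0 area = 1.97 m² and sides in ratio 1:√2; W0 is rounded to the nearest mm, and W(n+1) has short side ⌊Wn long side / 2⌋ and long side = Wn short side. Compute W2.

590 × 834 mm

Let W0's short side be w mm. w · w√2 = 1.97 m² = 1,970,000 mm², so w ≈ 1180.3 mm and w√2 ≈ 1669.1 mm → W0 = 1180 × 1669 mm.
W1: ⌊1669/2⌋ × 1180 = 834 × 1180 mm
W2: ⌊1180/2⌋ × 834 = 590 × 834 mm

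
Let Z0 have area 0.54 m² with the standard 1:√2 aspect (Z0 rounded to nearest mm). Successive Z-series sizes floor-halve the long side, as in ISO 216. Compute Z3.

218 × 309 mm

Let Z0's short side be w mm. w · w√2 = 0.54 m² = 540,000 mm², so w ≈ 617.9 mm and w√2 ≈ 873.9 mm → Z0 = 618 × 874 mm.
Z1: ⌊874/2⌋ × 618 = 437 × 618 mm
Z2: ⌊618/2⌋ × 437 = 309 × 437 mm
Z3: ⌊437/2⌋ × 309 = 218 × 309 mm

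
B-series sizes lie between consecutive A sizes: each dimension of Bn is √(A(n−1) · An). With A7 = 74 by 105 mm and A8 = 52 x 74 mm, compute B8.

62 × 88 mm

Short side: √(74 · 52) = √3848 ≈ 62.0 → 62 mm
Long side: √(105 · 74) = √7770 ≈ 88.1 → 88 mm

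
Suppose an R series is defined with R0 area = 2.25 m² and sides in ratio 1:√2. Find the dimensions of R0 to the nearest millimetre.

1261 × 1784 mm

Let the short side be w mm. Then w · w√2 = 2.25 m² = 2,250,000 mm².
w² = 2,250,000/√2, so w ≈ 1261.3 mm; long side = w√2 ≈ 1783.8 mm.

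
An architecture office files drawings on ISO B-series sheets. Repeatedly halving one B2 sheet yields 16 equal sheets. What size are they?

B6

16 = 2^4, so 4 halving steps.
B2 → B3 → … → B6 after 4 steps.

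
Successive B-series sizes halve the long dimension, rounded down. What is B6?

B0 = 1000 × 1414 mm (B0 has a 1000 mm short side, aspect 1:√2).
B1: ⌊1414/2⌋ × 1000 = 707 × 1000 mm
B2: ⌊1000/2⌋ × 707 = 500 × 707 mm
B3: ⌊707/2⌋ × 500 = 353 × 500 mm
B4: ⌊500/2⌋ × 353 = 250 × 353 mm
B5: ⌊353/2⌋ × 250 = 176 × 250 mm
B6: ⌊250/2⌋ × 176 = 125 × 176 mm

125 × 176 mm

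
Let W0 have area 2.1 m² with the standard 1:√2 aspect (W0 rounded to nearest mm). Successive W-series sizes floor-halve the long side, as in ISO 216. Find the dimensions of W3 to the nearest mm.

Let W0's short side be w mm. w · w√2 = 2.1 m² = 2,100,000 mm², so w ≈ 1218.6 mm and w√2 ≈ 1723.3 mm → W0 = 1219 × 1723 mm.
W1: ⌊1723/2⌋ × 1219 = 861 × 1219 mm
W2: ⌊1219/2⌋ × 861 = 609 × 861 mm
W3: ⌊861/2⌋ × 609 = 430 × 609 mm

430 × 609 mm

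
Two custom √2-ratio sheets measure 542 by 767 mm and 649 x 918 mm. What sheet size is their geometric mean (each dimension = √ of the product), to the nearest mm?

593 × 839 mm

Short side: √(542 · 649) = √351758 ≈ 593.1 → 593 mm
Long side: √(767 · 918) = √704106 ≈ 839.1 → 839 mm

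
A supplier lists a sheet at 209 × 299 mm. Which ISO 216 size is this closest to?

Aspect ratio 299/209 ≈ 1.431 (ISO target is √2 ≈ 1.414).
In the A-series (A0 area = 1 m²): A4 = 210 × 297 mm.
Off by 3 mm total — nearest standard size.

A4 (210 × 297 mm)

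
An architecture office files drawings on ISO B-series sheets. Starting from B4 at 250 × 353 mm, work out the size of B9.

44 × 62 mm

B5: ⌊353/2⌋ × 250 = 176 × 250 mm
B6: ⌊250/2⌋ × 176 = 125 × 176 mm
B7: ⌊176/2⌋ × 125 = 88 × 125 mm
B8: ⌊125/2⌋ × 88 = 62 × 88 mm
B9: ⌊88/2⌋ × 62 = 44 × 62 mm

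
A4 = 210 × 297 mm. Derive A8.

A5: ⌊297/2⌋ × 210 = 148 × 210 mm
A6: ⌊210/2⌋ × 148 = 105 × 148 mm
A7: ⌊148/2⌋ × 105 = 74 × 105 mm
A8: ⌊105/2⌋ × 74 = 52 × 74 mm

52 × 74 mm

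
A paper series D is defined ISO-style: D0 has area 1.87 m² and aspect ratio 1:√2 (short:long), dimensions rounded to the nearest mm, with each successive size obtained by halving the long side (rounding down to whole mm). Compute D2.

Let D0's short side be w mm. w · w√2 = 1.87 m² = 1,870,000 mm², so w ≈ 1149.9 mm and w√2 ≈ 1626.2 mm → D0 = 1150 × 1626 mm.
D1: ⌊1626/2⌋ × 1150 = 813 × 1150 mm
D2: ⌊1150/2⌋ × 813 = 575 × 813 mm

575 × 813 mm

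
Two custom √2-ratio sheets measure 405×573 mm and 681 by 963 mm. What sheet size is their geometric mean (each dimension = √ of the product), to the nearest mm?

525 × 743 mm

Short side: √(405 · 681) = √275805 ≈ 525.2 → 525 mm
Long side: √(573 · 963) = √551799 ≈ 742.8 → 743 mm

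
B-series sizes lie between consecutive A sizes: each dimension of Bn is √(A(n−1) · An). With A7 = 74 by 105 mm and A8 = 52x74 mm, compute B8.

62 × 88 mm

Short side: √(74 · 52) = √3848 ≈ 62.0 → 62 mm
Long side: √(105 · 74) = √7770 ≈ 88.1 → 88 mm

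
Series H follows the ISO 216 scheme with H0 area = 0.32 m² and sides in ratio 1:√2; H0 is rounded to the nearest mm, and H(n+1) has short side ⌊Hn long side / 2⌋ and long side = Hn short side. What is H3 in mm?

168 × 238 mm

Let H0's short side be w mm. w · w√2 = 0.32 m² = 320,000 mm², so w ≈ 475.7 mm and w√2 ≈ 672.7 mm → H0 = 476 × 673 mm.
H1: ⌊673/2⌋ × 476 = 336 × 476 mm
H2: ⌊476/2⌋ × 336 = 238 × 336 mm
H3: ⌊336/2⌋ × 238 = 168 × 238 mm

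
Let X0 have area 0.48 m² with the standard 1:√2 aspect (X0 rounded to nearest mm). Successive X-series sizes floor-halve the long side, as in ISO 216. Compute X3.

206 × 291 mm

Let X0's short side be w mm. w · w√2 = 0.48 m² = 480,000 mm², so w ≈ 582.6 mm and w√2 ≈ 823.9 mm → X0 = 583 × 824 mm.
X1: ⌊824/2⌋ × 583 = 412 × 583 mm
X2: ⌊583/2⌋ × 412 = 291 × 412 mm
X3: ⌊412/2⌋ × 291 = 206 × 291 mm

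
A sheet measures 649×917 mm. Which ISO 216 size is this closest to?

Aspect ratio 917/649 ≈ 1.413 — close to the ISO √2 ≈ 1.414.
In the C-series (envelope sizes, between A and B): C1 = 648 × 917 mm.
Off by 1 mm total — nearest standard size.

C1 (648 × 917 mm)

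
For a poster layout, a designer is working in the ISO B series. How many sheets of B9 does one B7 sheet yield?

4

Each ISO step halves the sheet: 1 × B7 → 2 × B8 → 4 × B9
From B7 to B9 is 2 halving steps: 2^2 = 4.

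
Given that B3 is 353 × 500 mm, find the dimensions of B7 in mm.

B4: ⌊500/2⌋ × 353 = 250 × 353 mm
B5: ⌊353/2⌋ × 250 = 176 × 250 mm
B6: ⌊250/2⌋ × 176 = 125 × 176 mm
B7: ⌊176/2⌋ × 125 = 88 × 125 mm

88 × 125 mm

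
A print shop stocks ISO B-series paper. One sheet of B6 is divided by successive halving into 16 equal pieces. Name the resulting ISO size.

16 = 2^4, so 4 halving steps.
B6 → B7 → … → B10 after 4 steps.

B10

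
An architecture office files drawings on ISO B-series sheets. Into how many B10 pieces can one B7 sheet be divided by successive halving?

8

Each ISO step halves the sheet: 1 × B7 → 2 × B8 → 4 × B9 → 8 × B10
From B7 to B10 is 3 halving steps: 2^3 = 8.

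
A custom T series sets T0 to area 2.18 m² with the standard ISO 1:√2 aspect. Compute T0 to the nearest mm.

Let the short side be w mm. Then w · w√2 = 2.18 m² = 2,180,000 mm².
w² = 2,180,000/√2, so w ≈ 1241.6 mm; long side = w√2 ≈ 1755.8 mm.

1242 × 1756 mm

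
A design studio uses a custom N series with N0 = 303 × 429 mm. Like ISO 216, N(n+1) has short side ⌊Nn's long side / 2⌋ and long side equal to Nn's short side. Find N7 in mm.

26 × 37 mm

N1 = 214 × 303 mm (from N0 by 1 halving).
N2: ⌊303/2⌋ × 214 = 151 × 214 mm
N3: ⌊214/2⌋ × 151 = 107 × 151 mm
N4: ⌊151/2⌋ × 107 = 75 × 107 mm
N5: ⌊107/2⌋ × 75 = 53 × 75 mm
N6: ⌊75/2⌋ × 53 = 37 × 53 mm
N7: ⌊53/2⌋ × 37 = 26 × 37 mm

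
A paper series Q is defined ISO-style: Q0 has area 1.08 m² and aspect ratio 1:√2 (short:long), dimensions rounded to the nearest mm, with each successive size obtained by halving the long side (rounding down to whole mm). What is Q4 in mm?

218 × 309 mm

Let Q0's short side be w mm. w · w√2 = 1.08 m² = 1,080,000 mm², so w ≈ 873.9 mm and w√2 ≈ 1235.9 mm → Q0 = 874 × 1236 mm.
Q1: ⌊1236/2⌋ × 874 = 618 × 874 mm
Q2: ⌊874/2⌋ × 618 = 437 × 618 mm
Q3: ⌊618/2⌋ × 437 = 309 × 437 mm
Q4: ⌊437/2⌋ × 309 = 218 × 309 mm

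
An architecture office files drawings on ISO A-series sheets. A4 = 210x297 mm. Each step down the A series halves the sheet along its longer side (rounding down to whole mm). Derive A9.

37 × 52 mm

A5: ⌊297/2⌋ × 210 = 148 × 210 mm
A6: ⌊210/2⌋ × 148 = 105 × 148 mm
A7: ⌊148/2⌋ × 105 = 74 × 105 mm
A8: ⌊105/2⌋ × 74 = 52 × 74 mm
A9: ⌊74/2⌋ × 52 = 37 × 52 mm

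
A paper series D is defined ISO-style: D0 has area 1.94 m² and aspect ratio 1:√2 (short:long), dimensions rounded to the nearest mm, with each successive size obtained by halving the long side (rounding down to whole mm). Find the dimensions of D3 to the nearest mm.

414 × 585 mm

Let D0's short side be w mm. w · w√2 = 1.94 m² = 1,940,000 mm², so w ≈ 1171.2 mm and w√2 ≈ 1656.4 mm → D0 = 1171 × 1656 mm.
D1: ⌊1656/2⌋ × 1171 = 828 × 1171 mm
D2: ⌊1171/2⌋ × 828 = 585 × 828 mm
D3: ⌊828/2⌋ × 585 = 414 × 585 mm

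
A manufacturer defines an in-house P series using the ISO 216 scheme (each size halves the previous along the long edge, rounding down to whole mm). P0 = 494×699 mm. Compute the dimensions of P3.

174 × 247 mm

P1: ⌊699/2⌋ × 494 = 349 × 494 mm
P2: ⌊494/2⌋ × 349 = 247 × 349 mm
P3: ⌊349/2⌋ × 247 = 174 × 247 mm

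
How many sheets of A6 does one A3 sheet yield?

8

A3 = 297 × 420 mm; A6 = 105 × 148 mm.
Each halving step doubles the count; 3 steps from A3 to A6.
2^3 = 8.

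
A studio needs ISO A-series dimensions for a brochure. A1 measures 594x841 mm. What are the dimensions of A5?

148 × 210 mm

A2: ⌊841/2⌋ × 594 = 420 × 594 mm
A3: ⌊594/2⌋ × 420 = 297 × 420 mm
A4: ⌊420/2⌋ × 297 = 210 × 297 mm
A5: ⌊297/2⌋ × 210 = 148 × 210 mm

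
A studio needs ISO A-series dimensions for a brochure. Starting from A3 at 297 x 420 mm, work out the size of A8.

A4: ⌊420/2⌋ × 297 = 210 × 297 mm
A5: ⌊297/2⌋ × 210 = 148 × 210 mm
A6: ⌊210/2⌋ × 148 = 105 × 148 mm
A7: ⌊148/2⌋ × 105 = 74 × 105 mm
A8: ⌊105/2⌋ × 74 = 52 × 74 mm

52 × 74 mm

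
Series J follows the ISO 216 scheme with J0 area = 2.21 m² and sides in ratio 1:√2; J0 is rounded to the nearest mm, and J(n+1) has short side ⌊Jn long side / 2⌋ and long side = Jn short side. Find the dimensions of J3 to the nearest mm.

442 × 625 mm

Let J0's short side be w mm. w · w√2 = 2.21 m² = 2,210,000 mm², so w ≈ 1250.1 mm and w√2 ≈ 1767.9 mm → J0 = 1250 × 1768 mm.
J1: ⌊1768/2⌋ × 1250 = 884 × 1250 mm
J2: ⌊1250/2⌋ × 884 = 625 × 884 mm
J3: ⌊884/2⌋ × 625 = 442 × 625 mm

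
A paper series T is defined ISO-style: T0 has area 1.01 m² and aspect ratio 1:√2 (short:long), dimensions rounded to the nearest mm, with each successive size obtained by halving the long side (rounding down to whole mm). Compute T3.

Let T0's short side be w mm. w · w√2 = 1.01 m² = 1,010,000 mm², so w ≈ 845.1 mm and w√2 ≈ 1195.1 mm → T0 = 845 × 1195 mm.
T1: ⌊1195/2⌋ × 845 = 597 × 845 mm
T2: ⌊845/2⌋ × 597 = 422 × 597 mm
T3: ⌊597/2⌋ × 422 = 298 × 422 mm

298 × 422 mm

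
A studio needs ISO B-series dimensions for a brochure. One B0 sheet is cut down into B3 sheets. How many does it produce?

8

Each ISO step halves the sheet: 1 × B0 → 2 × B1 → 4 × B2 → 8 × B3
From B0 to B3 is 3 halving steps: 2^3 = 8.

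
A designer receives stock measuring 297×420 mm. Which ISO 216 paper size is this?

A3 (297 × 420 mm)

Aspect ratio 420/297 ≈ 1.414 — close to the ISO √2 ≈ 1.414.
In the A-series (A0 area = 1 m²): A3 = 297 × 420 mm.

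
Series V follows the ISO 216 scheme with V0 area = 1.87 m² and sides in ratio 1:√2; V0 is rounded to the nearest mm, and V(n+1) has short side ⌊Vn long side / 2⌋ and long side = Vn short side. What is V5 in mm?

Let V0's short side be w mm. w · w√2 = 1.87 m² = 1,870,000 mm², so w ≈ 1149.9 mm and w√2 ≈ 1626.2 mm → V0 = 1150 × 1626 mm.
V1: ⌊1626/2⌋ × 1150 = 813 × 1150 mm
V2: ⌊1150/2⌋ × 813 = 575 × 813 mm
V3: ⌊813/2⌋ × 575 = 406 × 575 mm
V4: ⌊575/2⌋ × 406 = 287 × 406 mm
V5: ⌊406/2⌋ × 287 = 203 × 287 mm

203 × 287 mm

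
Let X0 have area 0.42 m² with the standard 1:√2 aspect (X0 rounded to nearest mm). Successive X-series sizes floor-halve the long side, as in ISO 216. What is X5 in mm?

Let X0's short side be w mm. w · w√2 = 0.42 m² = 420,000 mm², so w ≈ 545.0 mm and w√2 ≈ 770.7 mm → X0 = 545 × 771 mm.
X1: ⌊771/2⌋ × 545 = 385 × 545 mm
X2: ⌊545/2⌋ × 385 = 272 × 385 mm
X3: ⌊385/2⌋ × 272 = 192 × 272 mm
X4: ⌊272/2⌋ × 192 = 136 × 192 mm
X5: ⌊192/2⌋ × 136 = 96 × 136 mm

96 × 136 mm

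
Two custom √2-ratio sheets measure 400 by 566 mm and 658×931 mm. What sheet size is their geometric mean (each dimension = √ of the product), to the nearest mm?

Short side: √(400 · 658) = √263200 ≈ 513.0 → 513 mm
Long side: √(566 · 931) = √526946 ≈ 725.9 → 726 mm

513 × 726 mm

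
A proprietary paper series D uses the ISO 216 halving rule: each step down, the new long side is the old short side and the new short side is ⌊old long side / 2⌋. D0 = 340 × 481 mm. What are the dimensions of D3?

120 × 170 mm

D1: ⌊481/2⌋ × 340 = 240 × 340 mm
D2: ⌊340/2⌋ × 240 = 170 × 240 mm
D3: ⌊240/2⌋ × 170 = 120 × 170 mm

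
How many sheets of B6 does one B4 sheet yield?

4

B4 = 250 × 353 mm; B6 = 125 × 176 mm.
Each halving step doubles the count; 2 steps from B4 to B6.
2^2 = 4.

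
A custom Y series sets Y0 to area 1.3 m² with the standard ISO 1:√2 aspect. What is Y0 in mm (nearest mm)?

959 × 1356 mm

Let the short side be w mm. Then w · w√2 = 1.3 m² = 1,300,000 mm².
w² = 1,300,000/√2, so w ≈ 958.8 mm; long side = w√2 ≈ 1355.9 mm.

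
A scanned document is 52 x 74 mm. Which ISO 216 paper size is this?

Aspect ratio 74/52 ≈ 1.423 — close to the ISO √2 ≈ 1.414.
In the A-series (A0 area = 1 m²): A8 = 52 × 74 mm.

A8 (52 × 74 mm)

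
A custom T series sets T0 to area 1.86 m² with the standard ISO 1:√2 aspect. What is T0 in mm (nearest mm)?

1147 × 1622 mm

Let the short side be w mm. Then w · w√2 = 1.86 m² = 1,860,000 mm².
w² = 1,860,000/√2, so w ≈ 1146.8 mm; long side = w√2 ≈ 1621.9 mm.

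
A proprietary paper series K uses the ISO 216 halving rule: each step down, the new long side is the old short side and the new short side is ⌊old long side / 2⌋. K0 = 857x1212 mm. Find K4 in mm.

214 × 303 mm

K1 = 606 × 857 mm (from K0 by 1 halving).
K2: ⌊857/2⌋ × 606 = 428 × 606 mm
K3: ⌊606/2⌋ × 428 = 303 × 428 mm
K4: ⌊428/2⌋ × 303 = 214 × 303 mm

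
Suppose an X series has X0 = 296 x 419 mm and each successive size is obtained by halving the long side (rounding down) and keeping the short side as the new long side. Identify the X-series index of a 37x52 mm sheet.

X0: 296 × 419 mm
X1: 209 × 296 mm
X2: 148 × 209 mm
X3: 104 × 148 mm
X4: 74 × 104 mm
X5: 52 × 74 mm
X6: 37 × 52 mm
X7: 26 × 37 mm
→ matches X6.

X6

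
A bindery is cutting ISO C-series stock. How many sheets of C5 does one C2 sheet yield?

8

Each ISO step halves the sheet: 1 × C2 → 2 × C3 → 4 × C4 → 8 × C5
From C2 to C5 is 3 halving steps: 2^3 = 8.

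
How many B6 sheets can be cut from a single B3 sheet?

8

B3 = 353 × 500 mm; B6 = 125 × 176 mm.
Each halving step doubles the count; 3 steps from B3 to B6.
2^3 = 8.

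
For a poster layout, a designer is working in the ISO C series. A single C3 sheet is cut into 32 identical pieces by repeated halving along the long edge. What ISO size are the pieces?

32 = 2^5, so 5 halving steps.
C3 → C4 → … → C8 after 5 steps.

C8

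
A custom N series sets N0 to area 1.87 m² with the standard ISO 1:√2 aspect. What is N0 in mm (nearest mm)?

Let the short side be w mm. Then w · w√2 = 1.87 m² = 1,870,000 mm².
w² = 1,870,000/√2, so w ≈ 1149.9 mm; long side = w√2 ≈ 1626.2 mm.

1150 × 1626 mm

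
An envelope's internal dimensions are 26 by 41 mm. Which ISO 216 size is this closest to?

Aspect ratio 41/26 ≈ 1.577 (ISO target is √2 ≈ 1.414).
In the C-series (envelope sizes, between A and B): C10 = 28 × 40 mm.
Off by 3 mm total — nearest standard size.

C10 (28 × 40 mm)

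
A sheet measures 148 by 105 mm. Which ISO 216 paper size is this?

A6 (105 × 148 mm)

Aspect ratio 148/105 ≈ 1.410 — close to the ISO √2 ≈ 1.414.
In the A-series (A0 area = 1 m²): A6 = 105 × 148 mm.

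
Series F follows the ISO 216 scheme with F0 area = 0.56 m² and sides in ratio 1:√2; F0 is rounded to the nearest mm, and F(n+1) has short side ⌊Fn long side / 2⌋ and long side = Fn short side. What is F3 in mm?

Let F0's short side be w mm. w · w√2 = 0.56 m² = 560,000 mm², so w ≈ 629.3 mm and w√2 ≈ 889.9 mm → F0 = 629 × 890 mm.
F1: ⌊890/2⌋ × 629 = 445 × 629 mm
F2: ⌊629/2⌋ × 445 = 314 × 445 mm
F3: ⌊445/2⌋ × 314 = 222 × 314 mm

222 × 314 mm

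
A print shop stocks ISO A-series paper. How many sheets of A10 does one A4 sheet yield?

64

Each ISO step halves the sheet: 1 × A4 → 2 × A5 → 4 × A6 → 8 × A7 → …
From A4 to A10 is 6 halving steps: 2^6 = 64.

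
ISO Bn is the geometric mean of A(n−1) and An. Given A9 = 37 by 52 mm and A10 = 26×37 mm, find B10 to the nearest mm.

31 × 44 mm

Short side: √(37 · 26) = √962 ≈ 31.0 → 31 mm
Long side: √(52 · 37) = √1924 ≈ 43.9 → 44 mm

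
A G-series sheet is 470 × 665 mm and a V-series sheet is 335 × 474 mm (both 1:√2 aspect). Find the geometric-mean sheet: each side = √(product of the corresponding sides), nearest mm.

Short side: √(470 · 335) = √157450 ≈ 396.8 → 397 mm
Long side: √(665 · 474) = √315210 ≈ 561.4 → 561 mm

397 × 561 mm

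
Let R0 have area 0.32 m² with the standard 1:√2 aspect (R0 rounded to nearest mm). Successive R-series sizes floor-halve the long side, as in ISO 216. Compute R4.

Let R0's short side be w mm. w · w√2 = 0.32 m² = 320,000 mm², so w ≈ 475.7 mm and w√2 ≈ 672.7 mm → R0 = 476 × 673 mm.
R1: ⌊673/2⌋ × 476 = 336 × 476 mm
R2: ⌊476/2⌋ × 336 = 238 × 336 mm
R3: ⌊336/2⌋ × 238 = 168 × 238 mm
R4: ⌊238/2⌋ × 168 = 119 × 168 mm

119 × 168 mm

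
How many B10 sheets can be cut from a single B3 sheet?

Each ISO step halves the sheet: 1 × B3 → 2 × B4 → 4 × B5 → 8 × B6 → …
From B3 to B10 is 7 halving steps: 2^7 = 128.

128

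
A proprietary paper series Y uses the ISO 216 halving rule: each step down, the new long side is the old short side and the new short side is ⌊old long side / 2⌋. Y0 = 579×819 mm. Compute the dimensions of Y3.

Y1: ⌊819/2⌋ × 579 = 409 × 579 mm
Y2: ⌊579/2⌋ × 409 = 289 × 409 mm
Y3: ⌊409/2⌋ × 289 = 204 × 289 mm

204 × 289 mm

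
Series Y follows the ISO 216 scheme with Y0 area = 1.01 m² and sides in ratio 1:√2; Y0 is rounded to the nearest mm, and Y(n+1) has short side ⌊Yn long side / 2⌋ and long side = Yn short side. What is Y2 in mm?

422 × 597 mm

Let Y0's short side be w mm. w · w√2 = 1.01 m² = 1,010,000 mm², so w ≈ 845.1 mm and w√2 ≈ 1195.1 mm → Y0 = 845 × 1195 mm.
Y1: ⌊1195/2⌋ × 845 = 597 × 845 mm
Y2: ⌊845/2⌋ × 597 = 422 × 597 mm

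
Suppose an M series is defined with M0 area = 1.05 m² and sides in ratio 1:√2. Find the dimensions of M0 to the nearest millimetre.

Let the short side be w mm. Then w · w√2 = 1.05 m² = 1,050,000 mm².
w² = 1,050,000/√2, so w ≈ 861.7 mm; long side = w√2 ≈ 1218.6 mm.

862 × 1219 mm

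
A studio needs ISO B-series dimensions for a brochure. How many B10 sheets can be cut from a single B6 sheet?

Each ISO step halves the sheet: 1 × B6 → 2 × B7 → 4 × B8 → 8 × B9 → …
From B6 to B10 is 4 halving steps: 2^4 = 16.

16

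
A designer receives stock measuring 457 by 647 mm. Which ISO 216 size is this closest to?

Aspect ratio 647/457 ≈ 1.416 — close to the ISO √2 ≈ 1.414.
In the C-series (envelope sizes, between A and B): C2 = 458 × 648 mm.
Off by 2 mm total — nearest standard size.

C2 (458 × 648 mm)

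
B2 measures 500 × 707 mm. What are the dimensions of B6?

B3: ⌊707/2⌋ × 500 = 353 × 500 mm
B4: ⌊500/2⌋ × 353 = 250 × 353 mm
B5: ⌊353/2⌋ × 250 = 176 × 250 mm
B6: ⌊250/2⌋ × 176 = 125 × 176 mm

125 × 176 mm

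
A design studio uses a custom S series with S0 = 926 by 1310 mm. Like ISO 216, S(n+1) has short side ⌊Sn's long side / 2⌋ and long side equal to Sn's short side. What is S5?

S1: ⌊1310/2⌋ × 926 = 655 × 926 mm
S2: ⌊926/2⌋ × 655 = 463 × 655 mm
S3: ⌊655/2⌋ × 463 = 327 × 463 mm
S4: ⌊463/2⌋ × 327 = 231 × 327 mm
S5: ⌊327/2⌋ × 231 = 163 × 231 mm

163 × 231 mm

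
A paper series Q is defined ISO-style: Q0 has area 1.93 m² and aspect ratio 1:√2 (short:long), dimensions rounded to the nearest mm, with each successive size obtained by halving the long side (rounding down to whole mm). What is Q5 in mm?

Let Q0's short side be w mm. w · w√2 = 1.93 m² = 1,930,000 mm², so w ≈ 1168.2 mm and w√2 ≈ 1652.1 mm → Q0 = 1168 × 1652 mm.
Q1: ⌊1652/2⌋ × 1168 = 826 × 1168 mm
Q2: ⌊1168/2⌋ × 826 = 584 × 826 mm
Q3: ⌊826/2⌋ × 584 = 413 × 584 mm
Q4: ⌊584/2⌋ × 413 = 292 × 413 mm
Q5: ⌊413/2⌋ × 292 = 206 × 292 mm

206 × 292 mm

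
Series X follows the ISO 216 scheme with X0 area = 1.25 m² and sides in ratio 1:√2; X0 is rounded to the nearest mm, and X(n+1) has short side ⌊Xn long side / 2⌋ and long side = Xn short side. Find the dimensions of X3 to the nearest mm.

Let X0's short side be w mm. w · w√2 = 1.25 m² = 1,250,000 mm², so w ≈ 940.2 mm and w√2 ≈ 1329.6 mm → X0 = 940 × 1330 mm.
X1: ⌊1330/2⌋ × 940 = 665 × 940 mm
X2: ⌊940/2⌋ × 665 = 470 × 665 mm
X3: ⌊665/2⌋ × 470 = 332 × 470 mm

332 × 470 mm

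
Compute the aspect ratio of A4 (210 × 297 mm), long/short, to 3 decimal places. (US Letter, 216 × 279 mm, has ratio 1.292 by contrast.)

1.414

297 / 210 = 1.414
Matches √2 ≈ 1.414 — the ISO 216 defining ratio.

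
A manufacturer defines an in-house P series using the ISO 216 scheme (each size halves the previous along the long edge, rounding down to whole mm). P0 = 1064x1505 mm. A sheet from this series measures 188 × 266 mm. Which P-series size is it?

P0: 1064 × 1505 mm
P1: 752 × 1064 mm
P2: 532 × 752 mm
P3: 376 × 532 mm
P4: 266 × 376 mm
P5: 188 × 266 mm
P6: 133 × 188 mm
→ matches P5.

P5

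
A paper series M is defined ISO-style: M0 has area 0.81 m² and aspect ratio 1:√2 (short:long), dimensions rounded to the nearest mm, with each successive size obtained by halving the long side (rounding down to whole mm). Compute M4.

189 × 267 mm

Let M0's short side be w mm. w · w√2 = 0.81 m² = 810,000 mm², so w ≈ 756.8 mm and w√2 ≈ 1070.3 mm → M0 = 757 × 1070 mm.
M1: ⌊1070/2⌋ × 757 = 535 × 757 mm
M2: ⌊757/2⌋ × 535 = 378 × 535 mm
M3: ⌊535/2⌋ × 378 = 267 × 378 mm
M4: ⌊378/2⌋ × 267 = 189 × 267 mm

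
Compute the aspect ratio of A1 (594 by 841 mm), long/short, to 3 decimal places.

841 / 594 = 1.416
ISO 216 targets √2 ≈ 1.414; the +0.002 deviation is from mm rounding.

1.416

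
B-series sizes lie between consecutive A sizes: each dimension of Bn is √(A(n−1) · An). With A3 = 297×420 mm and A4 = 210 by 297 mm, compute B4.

250 × 353 mm

Short side: √(297 · 210) = √62370 ≈ 249.7 → 250 mm
Long side: √(420 · 297) = √124740 ≈ 353.2 → 353 mm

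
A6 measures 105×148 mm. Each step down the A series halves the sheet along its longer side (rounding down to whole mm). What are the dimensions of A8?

A7: ⌊148/2⌋ × 105 = 74 × 105 mm
A8: ⌊105/2⌋ × 74 = 52 × 74 mm

52 × 74 mm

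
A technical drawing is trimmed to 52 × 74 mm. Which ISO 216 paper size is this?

Aspect ratio 74/52 ≈ 1.423 — close to the ISO √2 ≈ 1.414.
In the A-series (A0 area = 1 m²): A8 = 52 × 74 mm.

A8 (52 × 74 mm)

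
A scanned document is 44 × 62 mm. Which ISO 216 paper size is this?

B9 (44 × 62 mm)

Aspect ratio 62/44 ≈ 1.409 — close to the ISO √2 ≈ 1.414.
In the B-series (B0 = 1000 × 1414 mm): B9 = 44 × 62 mm.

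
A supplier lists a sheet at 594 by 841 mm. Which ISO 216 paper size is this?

Aspect ratio 841/594 ≈ 1.416 — close to the ISO √2 ≈ 1.414.
In the A-series (A0 area = 1 m²): A1 = 594 × 841 mm.

A1 (594 × 841 mm)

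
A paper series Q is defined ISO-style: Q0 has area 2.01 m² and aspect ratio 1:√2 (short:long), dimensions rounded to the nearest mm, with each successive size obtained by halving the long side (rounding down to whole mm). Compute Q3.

Let Q0's short side be w mm. w · w√2 = 2.01 m² = 2,010,000 mm², so w ≈ 1192.2 mm and w√2 ≈ 1686.0 mm → Q0 = 1192 × 1686 mm.
Q1: ⌊1686/2⌋ × 1192 = 843 × 1192 mm
Q2: ⌊1192/2⌋ × 843 = 596 × 843 mm
Q3: ⌊843/2⌋ × 596 = 421 × 596 mm

421 × 596 mm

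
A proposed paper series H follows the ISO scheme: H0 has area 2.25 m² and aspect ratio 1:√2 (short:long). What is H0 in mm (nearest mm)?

1261 × 1784 mm

Let the short side be w mm. Then w · w√2 = 2.25 m² = 2,250,000 mm².
w² = 2,250,000/√2, so w ≈ 1261.3 mm; long side = w√2 ≈ 1783.8 mm.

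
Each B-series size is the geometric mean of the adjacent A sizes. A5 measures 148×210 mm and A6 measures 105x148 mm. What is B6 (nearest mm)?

Short side: √(148 · 105) = √15540 ≈ 124.7 → 125 mm
Long side: √(210 · 148) = √31080 ≈ 176.3 → 176 mm

125 × 176 mm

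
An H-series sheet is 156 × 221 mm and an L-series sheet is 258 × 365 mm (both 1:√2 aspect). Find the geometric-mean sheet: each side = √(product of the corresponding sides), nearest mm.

Short side: √(156 · 258) = √40248 ≈ 200.6 → 201 mm
Long side: √(221 · 365) = √80665 ≈ 284.0 → 284 mm

201 × 284 mm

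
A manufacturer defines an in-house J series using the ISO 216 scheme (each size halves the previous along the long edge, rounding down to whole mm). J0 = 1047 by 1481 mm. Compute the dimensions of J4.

J1: ⌊1481/2⌋ × 1047 = 740 × 1047 mm
J2: ⌊1047/2⌋ × 740 = 523 × 740 mm
J3: ⌊740/2⌋ × 523 = 370 × 523 mm
J4: ⌊523/2⌋ × 370 = 261 × 370 mm

261 × 370 mm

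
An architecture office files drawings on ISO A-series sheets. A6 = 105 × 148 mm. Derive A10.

26 × 37 mm

A7: ⌊148/2⌋ × 105 = 74 × 105 mm
A8: ⌊105/2⌋ × 74 = 52 × 74 mm
A9: ⌊74/2⌋ × 52 = 37 × 52 mm
A10: ⌊52/2⌋ × 37 = 26 × 37 mm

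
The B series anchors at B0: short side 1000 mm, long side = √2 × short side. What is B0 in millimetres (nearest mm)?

Short side = 1000 mm; long side = 1000√2 ≈ 1414.2 mm.

1000 × 1414 mm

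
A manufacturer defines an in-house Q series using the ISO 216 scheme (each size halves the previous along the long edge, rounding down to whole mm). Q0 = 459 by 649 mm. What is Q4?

Q1: ⌊649/2⌋ × 459 = 324 × 459 mm
Q2: ⌊459/2⌋ × 324 = 229 × 324 mm
Q3: ⌊324/2⌋ × 229 = 162 × 229 mm
Q4: ⌊229/2⌋ × 162 = 114 × 162 mm

114 × 162 mm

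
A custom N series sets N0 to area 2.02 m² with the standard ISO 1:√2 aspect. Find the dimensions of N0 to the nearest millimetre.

1195 × 1690 mm

Let the short side be w mm. Then w · w√2 = 2.02 m² = 2,020,000 mm².
w² = 2,020,000/√2, so w ≈ 1195.1 mm; long side = w√2 ≈ 1690.2 mm.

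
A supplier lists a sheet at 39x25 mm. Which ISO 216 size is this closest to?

Aspect ratio 39/25 ≈ 1.560 (ISO target is √2 ≈ 1.414).
In the A-series (A0 area = 1 m²): A10 = 26 × 37 mm.
Off by 3 mm total — nearest standard size.

A10 (26 × 37 mm)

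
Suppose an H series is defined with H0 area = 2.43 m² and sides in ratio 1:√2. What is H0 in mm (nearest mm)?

Let the short side be w mm. Then w · w√2 = 2.43 m² = 2,430,000 mm².
w² = 2,430,000/√2, so w ≈ 1310.8 mm; long side = w√2 ≈ 1853.8 mm.

1311 × 1854 mm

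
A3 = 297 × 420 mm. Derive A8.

A4: ⌊420/2⌋ × 297 = 210 × 297 mm
A5: ⌊297/2⌋ × 210 = 148 × 210 mm
A6: ⌊210/2⌋ × 148 = 105 × 148 mm
A7: ⌊148/2⌋ × 105 = 74 × 105 mm
A8: ⌊105/2⌋ × 74 = 52 × 74 mm

52 × 74 mm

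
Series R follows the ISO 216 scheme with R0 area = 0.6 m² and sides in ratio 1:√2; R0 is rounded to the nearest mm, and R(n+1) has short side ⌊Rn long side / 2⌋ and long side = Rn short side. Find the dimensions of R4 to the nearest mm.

162 × 230 mm

Let R0's short side be w mm. w · w√2 = 0.6 m² = 600,000 mm², so w ≈ 651.4 mm and w√2 ≈ 921.2 mm → R0 = 651 × 921 mm.
R1: ⌊921/2⌋ × 651 = 460 × 651 mm
R2: ⌊651/2⌋ × 460 = 325 × 460 mm
R3: ⌊460/2⌋ × 325 = 230 × 325 mm
R4: ⌊325/2⌋ × 230 = 162 × 230 mm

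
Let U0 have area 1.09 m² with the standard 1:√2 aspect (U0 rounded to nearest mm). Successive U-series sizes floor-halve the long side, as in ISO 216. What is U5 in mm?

Let U0's short side be w mm. w · w√2 = 1.09 m² = 1,090,000 mm², so w ≈ 877.9 mm and w√2 ≈ 1241.6 mm → U0 = 878 × 1242 mm.
U1: ⌊1242/2⌋ × 878 = 621 × 878 mm
U2: ⌊878/2⌋ × 621 = 439 × 621 mm
U3: ⌊621/2⌋ × 439 = 310 × 439 mm
U4: ⌊439/2⌋ × 310 = 219 × 310 mm
U5: ⌊310/2⌋ × 219 = 155 × 219 mm

155 × 219 mm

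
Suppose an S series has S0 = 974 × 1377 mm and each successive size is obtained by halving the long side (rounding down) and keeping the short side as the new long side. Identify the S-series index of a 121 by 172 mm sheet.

S6

S0: 974 × 1377 mm
S1: 688 × 974 mm
S2: 487 × 688 mm
S3: 344 × 487 mm
S4: 243 × 344 mm
S5: 172 × 243 mm
S6: 121 × 172 mm
S7: 86 × 121 mm
→ matches S6.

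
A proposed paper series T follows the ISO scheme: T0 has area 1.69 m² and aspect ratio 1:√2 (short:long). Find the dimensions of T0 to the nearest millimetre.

1093 × 1546 mm

Let the short side be w mm. Then w · w√2 = 1.69 m² = 1,690,000 mm².
w² = 1,690,000/√2, so w ≈ 1093.2 mm; long side = w√2 ≈ 1546.0 mm.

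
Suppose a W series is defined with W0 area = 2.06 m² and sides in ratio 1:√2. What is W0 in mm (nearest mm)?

Let the short side be w mm. Then w · w√2 = 2.06 m² = 2,060,000 mm².
w² = 2,060,000/√2, so w ≈ 1206.9 mm; long side = w√2 ≈ 1706.8 mm.

1207 × 1707 mm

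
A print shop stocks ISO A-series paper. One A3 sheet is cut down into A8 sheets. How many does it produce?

Each ISO step halves the sheet: 1 × A3 → 2 × A4 → 4 × A5 → 8 × A6 → …
From A3 to A8 is 5 halving steps: 2^5 = 32.

32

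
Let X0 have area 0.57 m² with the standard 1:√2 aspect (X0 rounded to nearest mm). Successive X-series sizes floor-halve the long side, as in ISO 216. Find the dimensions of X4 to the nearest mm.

158 × 224 mm

Let X0's short side be w mm. w · w√2 = 0.57 m² = 570,000 mm², so w ≈ 634.9 mm and w√2 ≈ 897.8 mm → X0 = 635 × 898 mm.
X1: ⌊898/2⌋ × 635 = 449 × 635 mm
X2: ⌊635/2⌋ × 449 = 317 × 449 mm
X3: ⌊449/2⌋ × 317 = 224 × 317 mm
X4: ⌊317/2⌋ × 224 = 158 × 224 mm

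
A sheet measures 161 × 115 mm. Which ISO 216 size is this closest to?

C6 (114 × 162 mm)

Aspect ratio 161/115 ≈ 1.400 — close to the ISO √2 ≈ 1.414.
In the C-series (envelope sizes, between A and B): C6 = 114 × 162 mm.
Off by 2 mm total — nearest standard size.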